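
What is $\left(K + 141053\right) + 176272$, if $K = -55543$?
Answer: $261782$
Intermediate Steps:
$\left(K + 141053\right) + 176272 = \left(-55543 + 141053\right) + 176272 = 85510 + 176272 = 261782$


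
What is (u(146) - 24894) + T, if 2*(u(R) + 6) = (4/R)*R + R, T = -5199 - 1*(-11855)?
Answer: -18169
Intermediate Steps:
T = 6656 (T = -5199 + 11855 = 6656)
u(R) = -4 + R/2 (u(R) = -6 + ((4/R)*R + R)/2 = -6 + (4 + R)/2 = -6 + (2 + R/2) = -4 + R/2)
(u(146) - 24894) + T = ((-4 + (1/2)*146) - 24894) + 6656 = ((-4 + 73) - 24894) + 6656 = (69 - 24894) + 6656 = -24825 + 6656 = -18169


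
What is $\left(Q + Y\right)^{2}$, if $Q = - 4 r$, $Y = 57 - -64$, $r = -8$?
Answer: $23409$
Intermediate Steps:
$Y = 121$ ($Y = 57 + 64 = 121$)
$Q = 32$ ($Q = \left(-4\right) \left(-8\right) = 32$)
$\left(Q + Y\right)^{2} = \left(32 + 121\right)^{2} = 153^{2} = 23409$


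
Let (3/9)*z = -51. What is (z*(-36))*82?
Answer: 451656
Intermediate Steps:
z = -153 (z = 3*(-51) = -153)
(z*(-36))*82 = -153*(-36)*82 = 5508*82 = 451656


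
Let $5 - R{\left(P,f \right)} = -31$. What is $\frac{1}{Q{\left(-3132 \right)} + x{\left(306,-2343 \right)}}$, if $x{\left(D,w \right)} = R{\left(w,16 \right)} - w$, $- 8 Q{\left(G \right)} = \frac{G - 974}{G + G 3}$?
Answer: $\frac{50112}{119214395} \approx 0.00042035$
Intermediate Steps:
$R{\left(P,f \right)} = 36$ ($R{\left(P,f \right)} = 5 - -31 = 5 + 31 = 36$)
$Q{\left(G \right)} = - \frac{-974 + G}{32 G}$ ($Q{\left(G \right)} = - \frac{\left(G - 974\right) \frac{1}{G + G 3}}{8} = - \frac{\left(-974 + G\right) \frac{1}{G + 3 G}}{8} = - \frac{\left(-974 + G\right) \frac{1}{4 G}}{8} = - \frac{\frac{1}{4} \frac{1}{G} \left(-974 + G\right)}{8} = - \frac{-974 + G}{32 G}$)
$x{\left(D,w \right)} = 36 - w$
$\frac{1}{Q{\left(-3132 \right)} + x{\left(306,-2343 \right)}} = \frac{1}{\frac{974 - -3132}{32 \left(-3132\right)} + \left(36 - -2343\right)} = \frac{1}{\frac{1}{32} \left(- \frac{1}{3132}\right) \left(974 + 3132\right) + \left(36 + 2343\right)} = \frac{1}{\frac{1}{32} \left(- \frac{1}{3132}\right) 4106 + 2379} = \frac{1}{- \frac{2053}{50112} + 2379} = \frac{1}{\frac{119214395}{50112}} = \frac{50112}{119214395}$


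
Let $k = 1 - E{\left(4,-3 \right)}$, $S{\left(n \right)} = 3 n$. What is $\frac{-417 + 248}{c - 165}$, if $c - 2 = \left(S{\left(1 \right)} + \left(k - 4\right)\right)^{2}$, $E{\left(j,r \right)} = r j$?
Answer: $\frac{169}{19} \approx 8.8947$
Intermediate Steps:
$E{\left(j,r \right)} = j r$
$k = 13$ ($k = 1 - 4 \left(-3\right) = 1 - -12 = 1 + 12 = 13$)
$c = 146$ ($c = 2 + \left(3 \cdot 1 + \left(13 - 4\right)\right)^{2} = 2 + \left(3 + \left(13 - 4\right)\right)^{2} = 2 + \left(3 + 9\right)^{2} = 2 + 12^{2} = 2 + 144 = 146$)
$\frac{-417 + 248}{c - 165} = \frac{-417 + 248}{146 - 165} = - \frac{169}{-19} = \left(-169\right) \left(- \frac{1}{19}\right) = \frac{169}{19}$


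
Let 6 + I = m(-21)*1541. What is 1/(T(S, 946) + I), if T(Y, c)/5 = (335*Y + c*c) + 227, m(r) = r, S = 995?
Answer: 1/6109973 ≈ 1.6367e-7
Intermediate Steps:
T(Y, c) = 1135 + 5*c² + 1675*Y (T(Y, c) = 5*((335*Y + c*c) + 227) = 5*((335*Y + c²) + 227) = 5*((c² + 335*Y) + 227) = 5*(227 + c² + 335*Y) = 1135 + 5*c² + 1675*Y)
I = -32367 (I = -6 - 21*1541 = -6 - 32361 = -32367)
1/(T(S, 946) + I) = 1/((1135 + 5*946² + 1675*995) - 32367) = 1/((1135 + 5*894916 + 1666625) - 32367) = 1/((1135 + 4474580 + 1666625) - 32367) = 1/(6142340 - 32367) = 1/6109973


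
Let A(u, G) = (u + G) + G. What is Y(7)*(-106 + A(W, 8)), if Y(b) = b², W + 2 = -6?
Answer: -4802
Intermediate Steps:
W = -8 (W = -2 - 6 = -8)
A(u, G) = u + 2*G (A(u, G) = (G + u) + G = u + 2*G)
Y(7)*(-106 + A(W, 8)) = 7²*(-106 + (-8 + 2*8)) = 49*(-106 + (-8 + 16)) = 49*(-106 + 8) = 49*(-98) = -4802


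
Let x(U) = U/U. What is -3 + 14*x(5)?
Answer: 11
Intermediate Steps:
x(U) = 1
-3 + 14*x(5) = -3 + 14*1 = -3 + 14 = 11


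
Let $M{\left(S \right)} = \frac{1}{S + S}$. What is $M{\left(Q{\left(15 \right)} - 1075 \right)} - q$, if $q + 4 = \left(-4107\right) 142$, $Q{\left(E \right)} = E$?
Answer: $\frac{1236379759}{2120} \approx 5.832 \cdot 10^{5}$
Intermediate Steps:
$q = -583198$ ($q = -4 - 583194 = -583198$)
$M{\left(S \right)} = \frac{1}{2 S}$
$M{\left(Q{\left(15 \right)} - 1075 \right)} - q = \frac{1}{2 \left(15 - 1075\right)} - -583198 = \frac{1}{2 \left(-1060\right)} + 583198 = \frac{1}{2} \left(- \frac{1}{1060}\right) + 583198 = - \frac{1}{2120} + 583198 = \frac{1236379759}{2120}$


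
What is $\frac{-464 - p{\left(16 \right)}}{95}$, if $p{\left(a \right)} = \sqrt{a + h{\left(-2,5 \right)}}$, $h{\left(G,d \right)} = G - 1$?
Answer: $- \frac{464}{95} - \frac{\sqrt{13}}{95} \approx -4.9222$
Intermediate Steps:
$h{\left(G,d \right)} = -1 + G$
$p{\left(a \right)} = \sqrt{-3 + a}$ ($p{\left(a \right)} = \sqrt{a - 3} = \sqrt{-3 + a}$)
$\frac{-464 - p{\left(16 \right)}}{95} = \frac{-464 - \sqrt{-3 + 16}}{95} = \frac{-464 - \sqrt{13}}{95} = - \frac{464}{95} - \frac{\sqrt{13}}{95}$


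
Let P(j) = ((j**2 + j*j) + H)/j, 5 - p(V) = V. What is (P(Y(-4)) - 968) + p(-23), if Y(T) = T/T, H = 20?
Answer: -918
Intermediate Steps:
p(V) = 5 - V
Y(T) = 1
P(j) = (20 + 2*j**2)/j (P(j) = ((j**2 + j*j) + 20)/j = ((j**2 + j**2) + 20)/j = (2*j**2 + 20)/j = (20 + 2*j**2)/j)
(P(Y(-4)) - 968) + p(-23) = ((2*1 + 20/1) - 968) + (5 - 1*(-23)) = ((2 + 20*1) - 968) + (5 + 23) = ((2 + 20) - 968) + 28 = (22 - 968) + 28 = -946 + 28 = -918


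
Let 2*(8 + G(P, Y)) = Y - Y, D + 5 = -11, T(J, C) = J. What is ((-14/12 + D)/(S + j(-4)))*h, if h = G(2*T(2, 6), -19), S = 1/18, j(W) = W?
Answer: -2472/71 ≈ -34.817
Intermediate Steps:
S = 1/18 ≈ 0.055556
D = -16 (D = -5 - 11 = -16)
G(P, Y) = -8 (G(P, Y) = -8 + (Y - Y)/2 = -8 + (½)*0 = -8 + 0 = -8)
h = -8
((-14/12 + D)/(S + j(-4)))*h = ((-14/12 - 16)/(1/18 - 4))*(-8) = ((-14*1/12 - 16)/(-71/18))*(-8) = ((-7/6 - 16)*(-18/71))*(-8) = -103/6*(-18/71)*(-8) = (309/71)*(-8) = -2472/71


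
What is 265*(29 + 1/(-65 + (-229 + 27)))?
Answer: 2051630/267 ≈ 7684.0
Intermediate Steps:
265*(29 + 1/(-65 + (-229 + 27))) = 265*(29 + 1/(-65 - 202)) = 265*(29 + 1/(-267)) = 265*(29 - 1/267) = 265*(7742/267) = 2051630/267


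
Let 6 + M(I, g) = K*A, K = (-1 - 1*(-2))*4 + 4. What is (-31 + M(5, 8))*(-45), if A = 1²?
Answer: 1305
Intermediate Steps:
A = 1
K = 8 (K = (-1 + 2)*4 + 4 = 1*4 + 4 = 4 + 4 = 8)
M(I, g) = 2 (M(I, g) = -6 + 8*1 = -6 + 8 = 2)
(-31 + M(5, 8))*(-45) = (-31 + 2)*(-45) = -29*(-45) = 1305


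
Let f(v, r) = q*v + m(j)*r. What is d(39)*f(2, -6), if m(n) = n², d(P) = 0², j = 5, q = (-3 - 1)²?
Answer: 0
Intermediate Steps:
q = 16 (q = (-4)² = 16)
d(P) = 0
f(v, r) = 16*v + 25*r (f(v, r) = 16*v + 5²*r = 16*v + 25*r)
d(39)*f(2, -6) = 0*(16*2 + 25*(-6)) = 0*(32 - 150) = 0*(-118) = 0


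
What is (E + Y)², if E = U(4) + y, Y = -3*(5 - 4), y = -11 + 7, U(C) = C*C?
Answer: 81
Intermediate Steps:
U(C) = C²
y = -4
Y = -3 (Y = -3*1 = -3)
E = 12 (E = 4² - 4 = 16 - 4 = 12)
(E + Y)² = (12 - 3)² = 9² = 81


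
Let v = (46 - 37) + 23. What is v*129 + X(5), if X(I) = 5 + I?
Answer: 4138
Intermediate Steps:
v = 32 (v = 9 + 23 = 32)
v*129 + X(5) = 32*129 + (5 + 5) = 4128 + 10 = 4138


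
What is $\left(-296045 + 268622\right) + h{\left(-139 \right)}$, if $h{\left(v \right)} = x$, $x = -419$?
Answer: $-27842$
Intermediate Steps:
$h{\left(v \right)} = -419$
$\left(-296045 + 268622\right) + h{\left(-139 \right)} = \left(-296045 + 268622\right) - 419 = -27423 - 419 = -27842$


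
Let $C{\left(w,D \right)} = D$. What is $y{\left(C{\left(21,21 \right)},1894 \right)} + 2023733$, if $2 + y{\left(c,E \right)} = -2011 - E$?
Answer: $2019826$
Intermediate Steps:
$y{\left(c,E \right)} = -2013 - E$ ($y{\left(c,E \right)} = -2 - \left(2011 + E\right) = -2013 - E$)
$y{\left(C{\left(21,21 \right)},1894 \right)} + 2023733 = \left(-2013 - 1894\right) + 2023733 = -3907 + 2023733 = 2019826$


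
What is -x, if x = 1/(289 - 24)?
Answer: -1/265 ≈ -0.0037736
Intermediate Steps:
x = 1/265 ≈ 0.0037736
-x = -1*1/265 = -1/265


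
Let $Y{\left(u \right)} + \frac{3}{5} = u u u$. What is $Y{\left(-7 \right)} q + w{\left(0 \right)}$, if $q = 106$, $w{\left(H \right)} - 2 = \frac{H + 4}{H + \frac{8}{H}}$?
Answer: $- \frac{182098}{5} \approx -36420.0$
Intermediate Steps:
$w{\left(H \right)} = 2 + \frac{4 + H}{H + \frac{8}{H}}$ ($w{\left(H \right)} = 2 + \frac{H + 4}{H + \frac{8}{H}} = 2 + \frac{4 + H}{H + \frac{8}{H}}$)
$Y{\left(u \right)} = - \frac{3}{5} + u^{3}$ ($Y{\left(u \right)} = - \frac{3}{5} + u u u = - \frac{3}{5} + u^{2} u = - \frac{3}{5} + u^{3}$)
$Y{\left(-7 \right)} q + w{\left(0 \right)} = \left(- \frac{3}{5} + \left(-7\right)^{3}\right) 106 + \frac{16 + 3 \cdot 0^{2} + 4 \cdot 0}{8 + 0^{2}} = \left(- \frac{3}{5} - 343\right) 106 + \frac{16 + 3 \cdot 0 + 0}{8 + 0} = \left(- \frac{1718}{5}\right) 106 + \frac{16 + 0 + 0}{8} = - \frac{182108}{5} + \frac{1}{8} \cdot 16 = - \frac{182108}{5} + 2 = - \frac{182098}{5}$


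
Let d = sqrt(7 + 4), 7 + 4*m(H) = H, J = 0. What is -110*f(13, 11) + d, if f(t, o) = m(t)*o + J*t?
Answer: -1815 + sqrt(11) ≈ -1811.7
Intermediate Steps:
m(H) = -7/4 + H/4
d = sqrt(11) ≈ 3.3166
f(t, o) = o*(-7/4 + t/4) (f(t, o) = (-7/4 + t/4)*o + 0*t = o*(-7/4 + t/4) + 0 = o*(-7/4 + t/4))
-110*f(13, 11) + d = -55*11*(-7 + 13)/2 + sqrt(11) = -55*11*6/2 + sqrt(11) = -110*33/2 + sqrt(11) = -1815 + sqrt(11)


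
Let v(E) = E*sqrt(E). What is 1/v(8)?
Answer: sqrt(2)/32 ≈ 0.044194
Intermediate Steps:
v(E) = E**(3/2)
1/v(8) = 1/(8**(3/2)) = 1/(16*sqrt(2)) = sqrt(2)/32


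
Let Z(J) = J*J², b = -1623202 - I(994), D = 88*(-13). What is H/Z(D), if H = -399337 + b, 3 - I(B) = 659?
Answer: 2021883/1497193984 ≈ 0.0013504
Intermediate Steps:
I(B) = -656 (I(B) = 3 - 1*659 = 3 - 659 = -656)
D = -1144
b = -1622546 (b = -1623202 - 1*(-656) = -1623202 + 656 = -1622546)
Z(J) = J³
H = -2021883 (H = -399337 - 1622546 = -2021883)
H/Z(D) = -2021883/((-1144)³) = -2021883/(-1497193984) = -2021883*(-1/1497193984) = 2021883/1497193984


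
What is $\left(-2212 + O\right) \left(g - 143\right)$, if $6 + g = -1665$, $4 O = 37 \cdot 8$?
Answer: $3878332$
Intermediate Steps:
$O = 74$ ($O = \frac{37 \cdot 8}{4} = \frac{1}{4} \cdot 296 = 74$)
$g = -1671$ ($g = -6 - 1665 = -1671$)
$\left(-2212 + O\right) \left(g - 143\right) = \left(-2212 + 74\right) \left(-1671 - 143\right) = \left(-2138\right) \left(-1814\right) = 3878332$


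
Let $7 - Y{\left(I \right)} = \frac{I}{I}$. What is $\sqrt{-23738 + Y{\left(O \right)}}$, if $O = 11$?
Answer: $2 i \sqrt{5933} \approx 154.05 i$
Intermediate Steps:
$Y{\left(I \right)} = 6$ ($Y{\left(I \right)} = 7 - \frac{I}{I} = 7 - 1 = 6$)
$\sqrt{-23738 + Y{\left(O \right)}} = \sqrt{-23738 + 6} = \sqrt{-23732} = 2 i \sqrt{5933}$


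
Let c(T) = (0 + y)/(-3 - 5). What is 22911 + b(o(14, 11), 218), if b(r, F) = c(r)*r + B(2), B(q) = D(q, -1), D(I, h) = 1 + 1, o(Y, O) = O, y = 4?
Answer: 45815/2 ≈ 22908.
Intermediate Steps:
c(T) = -½ (c(T) = (0 + 4)/(-3 - 5) = 4/(-8) = 4*(-⅛) = -½)
D(I, h) = 2
B(q) = 2
b(r, F) = 2 - r/2 (b(r, F) = -r/2 + 2 = 2 - r/2)
22911 + b(o(14, 11), 218) = 22911 + (2 - ½*11) = 22911 + (2 - 11/2) = 22911 - 7/2 = 45815/2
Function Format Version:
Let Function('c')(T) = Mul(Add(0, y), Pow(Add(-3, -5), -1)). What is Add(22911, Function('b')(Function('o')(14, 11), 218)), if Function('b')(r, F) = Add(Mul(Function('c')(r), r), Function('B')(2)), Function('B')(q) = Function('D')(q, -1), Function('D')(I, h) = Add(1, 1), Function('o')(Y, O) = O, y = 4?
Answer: Rational(45815, 2) ≈ 22908.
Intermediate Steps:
Function('c')(T) = Rational(-1, 2) (Function('c')(T) = Mul(Add(0, 4), Pow(Add(-3, -5), -1)) = Mul(4, Pow(-8, -1)) = Mul(4, Rational(-1, 8)) = Rational(-1, 2))
Function('D')(I, h) = 2
Function('B')(q) = 2
Function('b')(r, F) = Add(2, Mul(Rational(-1, 2), r)) (Function('b')(r, F) = Add(Mul(Rational(-1, 2), r), 2) = Add(2, Mul(Rational(-1, 2), r)))
Add(22911, Function('b')(Function('o')(14, 11), 218)) = Add(22911, Add(2, Mul(Rational(-1, 2), 11))) = Add(22911, Add(2, Rational(-11, 2))) = Add(22911, Rational(-7, 2)) = Rational(45815, 2)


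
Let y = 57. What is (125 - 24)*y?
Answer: 5757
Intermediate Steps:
(125 - 24)*y = (125 - 24)*57 = 101*57 = 5757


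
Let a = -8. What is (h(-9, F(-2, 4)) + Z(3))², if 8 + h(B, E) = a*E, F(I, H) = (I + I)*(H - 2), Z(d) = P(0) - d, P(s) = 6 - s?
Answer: 3481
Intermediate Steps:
Z(d) = 6 - d (Z(d) = (6 - 1*0) - d = (6 + 0) - d = 6 - d)
F(I, H) = 2*I*(-2 + H) (F(I, H) = (2*I)*(-2 + H) = 2*I*(-2 + H))
h(B, E) = -8 - 8*E
(h(-9, F(-2, 4)) + Z(3))² = ((-8 - 16*(-2)*(-2 + 4)) + (6 - 1*3))² = ((-8 - 16*(-2)*2) + (6 - 3))² = ((-8 - 8*(-8)) + 3)² = ((-8 + 64) + 3)² = (56 + 3)² = 59² = 3481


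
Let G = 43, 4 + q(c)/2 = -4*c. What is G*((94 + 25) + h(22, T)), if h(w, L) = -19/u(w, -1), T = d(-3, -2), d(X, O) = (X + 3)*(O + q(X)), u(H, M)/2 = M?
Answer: 11051/2 ≈ 5525.5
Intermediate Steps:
u(H, M) = 2*M
q(c) = -8 - 8*c (q(c) = -8 + 2*(-4*c) = -8 - 8*c)
d(X, O) = (3 + X)*(-8 + O - 8*X) (d(X, O) = (X + 3)*(O + (-8 - 8*X)) = (3 + X)*(-8 + O - 8*X))
T = 0 (T = -24 - 32*(-3) - 8*(-3)² + 3*(-2) - 2*(-3) = -24 + 96 - 8*9 - 6 + 6 = -24 + 96 - 72 - 6 + 6 = 0)
h(w, L) = 19/2 (h(w, L) = -19/(2*(-1)) = -19/(-2) = -19*(-½) = 19/2)
G*((94 + 25) + h(22, T)) = 43*((94 + 25) + 19/2) = 43*(119 + 19/2) = 43*(257/2) = 11051/2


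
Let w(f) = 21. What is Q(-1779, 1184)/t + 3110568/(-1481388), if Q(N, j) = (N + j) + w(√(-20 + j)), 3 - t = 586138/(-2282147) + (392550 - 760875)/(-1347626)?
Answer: -31472314528654265754/161819857546965553 ≈ -194.49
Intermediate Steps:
t = 1310823559097/439354376146 (t = 3 - (586138/(-2282147) + (392550 - 760875)/(-1347626)) = 3 - (586138*(-1/2282147) - 368325*(-1/1347626)) = 3 - (-83734/326021 + 368325/1347626) = 3 - 1*7239569341/439354376146 = 3 - 7239569341/439354376146 = 1310823559097/439354376146 ≈ 2.9835)
Q(N, j) = 21 + N + j (Q(N, j) = (N + j) + 21 = 21 + N + j)
Q(-1779, 1184)/t + 3110568/(-1481388) = (21 - 1779 + 1184)/(1310823559097/439354376146) + 3110568/(-1481388) = -574*439354376146/1310823559097 + 3110568*(-1/1481388) = -252189411907804/1310823559097 - 259214/123449 = -31472314528654265754/161819857546965553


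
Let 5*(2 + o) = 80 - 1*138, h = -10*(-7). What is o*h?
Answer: -952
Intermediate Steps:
h = 70
o = -68/5 (o = -2 + (80 - 1*138)/5 = -2 + (80 - 138)/5 = -2 + (⅕)*(-58) = -2 - 58/5 = -68/5 ≈ -13.600)
o*h = -68/5*70 = -952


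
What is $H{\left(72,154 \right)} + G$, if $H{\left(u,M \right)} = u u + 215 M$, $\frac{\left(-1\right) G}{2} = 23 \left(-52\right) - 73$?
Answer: $40832$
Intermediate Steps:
$G = 2538$ ($G = - 2 \left(23 \left(-52\right) - 73\right) = - 2 \left(-1196 - 73\right) = \left(-2\right) \left(-1269\right) = 2538$)
$H{\left(u,M \right)} = u^{2} + 215 M$
$H{\left(72,154 \right)} + G = \left(72^{2} + 215 \cdot 154\right) + 2538 = \left(5184 + 33110\right) + 2538 = 38294 + 2538 = 40832$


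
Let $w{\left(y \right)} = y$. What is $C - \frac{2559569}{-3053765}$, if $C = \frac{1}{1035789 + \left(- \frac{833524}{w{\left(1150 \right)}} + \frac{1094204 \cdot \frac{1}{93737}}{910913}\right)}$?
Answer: $\frac{130073978330892691251803432}{155188199491253979774983545} \approx 0.83817$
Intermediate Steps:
$C = \frac{49097094831575}{50818645014024975653}$ ($C = \frac{1}{1035789 - \left(\frac{416762}{575} - \frac{1094204 \cdot \frac{1}{93737}}{910913}\right)} = \frac{1}{1035789 - \left(\frac{416762}{575} - 1094204 \cdot \frac{1}{93737} \cdot \frac{1}{910913}\right)} = \frac{1}{1035789 + \left(- \frac{416762}{575} + \frac{1094204}{93737} \cdot \frac{1}{910913}\right)} = \frac{1}{1035789 + \left(- \frac{416762}{575} + \frac{1094204}{85386251881}\right)} = \frac{1}{1035789 - \frac{35585744477262022}{49097094831575}} = \frac{1}{\frac{50818645014024975653}{49097094831575}} = \frac{49097094831575}{50818645014024975653} \approx 9.6612 \cdot 10^{-7}$)
$C - \frac{2559569}{-3053765} = \frac{49097094831575}{50818645014024975653} - \frac{2559569}{-3053765} = \frac{49097094831575}{50818645014024975653} - 2559569 \left(- \frac{1}{3053765}\right) = \frac{49097094831575}{50818645014024975653} - - \frac{2559569}{3053765} = \frac{49097094831575}{50818645014024975653} + \frac{2559569}{3053765} = \frac{130073978330892691251803432}{155188199491253979774983545}$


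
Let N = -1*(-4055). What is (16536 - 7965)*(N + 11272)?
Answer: 131367717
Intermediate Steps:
N = 4055
(16536 - 7965)*(N + 11272) = (16536 - 7965)*(4055 + 11272) = 8571*15327 = 131367717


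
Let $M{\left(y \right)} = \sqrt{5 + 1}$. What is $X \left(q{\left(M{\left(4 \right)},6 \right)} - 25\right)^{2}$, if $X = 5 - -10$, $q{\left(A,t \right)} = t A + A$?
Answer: $13785 - 5250 \sqrt{6} \approx 925.18$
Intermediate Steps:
$M{\left(y \right)} = \sqrt{6}$
$q{\left(A,t \right)} = A + A t$ ($q{\left(A,t \right)} = A t + A = A + A t$)
$X = 15$ ($X = 5 + 10 = 15$)
$X \left(q{\left(M{\left(4 \right)},6 \right)} - 25\right)^{2} = 15 \left(\sqrt{6} \left(1 + 6\right) - 25\right)^{2} = 15 \left(\sqrt{6} \cdot 7 - 25\right)^{2} = 15 \left(7 \sqrt{6} - 25\right)^{2} = 15 \left(-25 + 7 \sqrt{6}\right)^{2}$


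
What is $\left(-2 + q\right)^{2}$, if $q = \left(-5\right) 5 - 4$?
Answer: $961$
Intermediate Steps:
$q = -29$ ($q = -25 - 4 = -29$)
$\left(-2 + q\right)^{2} = \left(-2 - 29\right)^{2} = \left(-31\right)^{2} = 961$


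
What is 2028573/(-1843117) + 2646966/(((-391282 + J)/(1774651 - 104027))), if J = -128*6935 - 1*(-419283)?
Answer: -8150421647920953795/1584488979443 ≈ -5.1439e+6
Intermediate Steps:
J = -468397 (J = -887680 + 419283 = -468397)
2028573/(-1843117) + 2646966/(((-391282 + J)/(1774651 - 104027))) = 2028573/(-1843117) + 2646966/(((-391282 - 468397)/(1774651 - 104027))) = 2028573*(-1/1843117) + 2646966/((-859679/1670624)) = -2028573/1843117 + 2646966/((-859679*1/1670624)) = -2028573/1843117 + 2646966/(-859679/1670624) = -2028573/1843117 + 2646966*(-1670624/859679) = -2028573/1843117 - 4422084926784/859679 = -8150421647920953795/1584488979443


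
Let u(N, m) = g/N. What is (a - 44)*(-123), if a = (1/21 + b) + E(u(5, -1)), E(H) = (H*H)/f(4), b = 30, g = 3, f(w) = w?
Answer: 1193551/700 ≈ 1705.1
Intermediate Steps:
u(N, m) = 3/N
E(H) = H²/4 (E(H) = (H*H)/4 = H²*(¼) = H²/4)
a = 63289/2100 (a = (1/21 + 30) + (3/5)²/4 = (1/21 + 30) + (3*(⅕))²/4 = 631/21 + (⅗)²/4 = 631/21 + (¼)*(9/25) = 631/21 + 9/100 = 63289/2100 ≈ 30.138)
(a - 44)*(-123) = (63289/2100 - 44)*(-123) = -29111/2100*(-123) = 1193551/700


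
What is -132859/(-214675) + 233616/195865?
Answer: 15234788567/8409463775 ≈ 1.8116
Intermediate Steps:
-132859/(-214675) + 233616/195865 = -132859*(-1/214675) + 233616*(1/195865) = 132859/214675 + 233616/195865 = 15234788567/8409463775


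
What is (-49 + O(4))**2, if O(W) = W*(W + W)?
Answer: 289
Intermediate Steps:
O(W) = 2*W**2 (O(W) = W*(2*W) = 2*W**2)
(-49 + O(4))**2 = (-49 + 2*4**2)**2 = (-49 + 2*16)**2 = (-49 + 32)**2 = (-17)**2 = 289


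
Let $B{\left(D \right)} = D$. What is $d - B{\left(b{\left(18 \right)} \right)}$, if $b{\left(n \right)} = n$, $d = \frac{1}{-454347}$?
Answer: $- \frac{8178247}{454347} \approx -18.0$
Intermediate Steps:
$d = - \frac{1}{454347} \approx -2.201 \cdot 10^{-6}$
$d - B{\left(b{\left(18 \right)} \right)} = - \frac{1}{454347} - 18 = - \frac{8178247}{454347}$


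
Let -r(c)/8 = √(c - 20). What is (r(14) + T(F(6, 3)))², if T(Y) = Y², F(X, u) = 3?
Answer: (9 - 8*I*√6)² ≈ -303.0 - 352.73*I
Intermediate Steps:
r(c) = -8*√(-20 + c) (r(c) = -8*√(c - 20) = -8*√(-20 + c))
(r(14) + T(F(6, 3)))² = (-8*√(-20 + 14) + 3²)² = (-8*I*√6 + 9)² = (9 - 8*I*√6)²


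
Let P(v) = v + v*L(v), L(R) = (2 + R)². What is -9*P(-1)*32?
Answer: 576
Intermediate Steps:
P(v) = v + v*(2 + v)²
-9*P(-1)*32 = -(-9)*(1 + (2 - 1)²)*32 = -(-9)*(1 + 1²)*32 = -(-9)*(1 + 1)*32 = -(-9)*2*32 = -9*(-2)*32 = 18*32 = 576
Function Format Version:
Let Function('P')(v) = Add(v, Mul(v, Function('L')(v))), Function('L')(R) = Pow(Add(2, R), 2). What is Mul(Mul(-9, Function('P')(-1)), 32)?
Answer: 576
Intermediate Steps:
Function('P')(v) = Add(v, Mul(v, Pow(Add(2, v), 2)))
Mul(Mul(-9, Function('P')(-1)), 32) = Mul(Mul(-9, Mul(-1, Add(1, Pow(Add(2, -1), 2)))), 32) = Mul(Mul(-9, Mul(-1, Add(1, Pow(1, 2)))), 32) = Mul(Mul(-9, Mul(-1, Add(1, 1))), 32) = Mul(Mul(-9, Mul(-1, 2)), 32) = Mul(Mul(-9, -2), 32) = Mul(18, 32) = 576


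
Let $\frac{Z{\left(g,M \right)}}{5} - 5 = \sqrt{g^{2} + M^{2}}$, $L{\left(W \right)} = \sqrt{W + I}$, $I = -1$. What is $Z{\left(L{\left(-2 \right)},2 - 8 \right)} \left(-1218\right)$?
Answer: $-30450 - 6090 \sqrt{33} \approx -65434.0$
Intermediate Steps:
$L{\left(W \right)} = \sqrt{-1 + W}$ ($L{\left(W \right)} = \sqrt{W - 1} = \sqrt{-1 + W}$)
$Z{\left(g,M \right)} = 25 + 5 \sqrt{M^{2} + g^{2}}$ ($Z{\left(g,M \right)} = 25 + 5 \sqrt{g^{2} + M^{2}} = 25 + 5 \sqrt{M^{2} + g^{2}}$)
$Z{\left(L{\left(-2 \right)},2 - 8 \right)} \left(-1218\right) = \left(25 + 5 \sqrt{\left(2 - 8\right)^{2} + \left(\sqrt{-1 - 2}\right)^{2}}\right) \left(-1218\right) = \left(25 + 5 \sqrt{\left(-6\right)^{2} + \left(\sqrt{-3}\right)^{2}}\right) \left(-1218\right) = \left(25 + 5 \sqrt{36 + \left(i \sqrt{3}\right)^{2}}\right) \left(-1218\right) = \left(25 + 5 \sqrt{36 - 3}\right) \left(-1218\right) = \left(25 + 5 \sqrt{33}\right) \left(-1218\right) = -30450 - 6090 \sqrt{33}$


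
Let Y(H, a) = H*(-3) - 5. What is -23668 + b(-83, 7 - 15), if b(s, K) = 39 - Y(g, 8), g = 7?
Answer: -23603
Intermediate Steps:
Y(H, a) = -5 - 3*H (Y(H, a) = -3*H - 5 = -5 - 3*H)
b(s, K) = 65 (b(s, K) = 39 - (-5 - 3*7) = 39 - (-5 - 21) = 39 - 1*(-26) = 39 + 26 = 65)
-23668 + b(-83, 7 - 15) = -23668 + 65 = -23603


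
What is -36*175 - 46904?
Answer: -53204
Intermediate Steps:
-36*175 - 46904 = -6300 - 46904 = -53204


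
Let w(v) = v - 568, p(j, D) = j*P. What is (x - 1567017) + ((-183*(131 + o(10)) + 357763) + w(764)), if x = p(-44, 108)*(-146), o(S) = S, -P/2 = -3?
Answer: -1196317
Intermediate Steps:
P = 6 (P = -2*(-3) = 6)
p(j, D) = 6*j (p(j, D) = j*6 = 6*j)
x = 38544 (x = (6*(-44))*(-146) = -264*(-146) = 38544)
w(v) = -568 + v
(x - 1567017) + ((-183*(131 + o(10)) + 357763) + w(764)) = (38544 - 1567017) + ((-183*(131 + 10) + 357763) + (-568 + 764)) = -1528473 + ((-183*141 + 357763) + 196) = -1528473 + ((-25803 + 357763) + 196) = -1528473 + (331960 + 196) = -1528473 + 332156 = -1196317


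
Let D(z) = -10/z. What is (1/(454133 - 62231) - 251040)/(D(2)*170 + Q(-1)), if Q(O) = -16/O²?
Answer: 98383078079/339387132 ≈ 289.88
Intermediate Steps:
Q(O) = -16/O²
(1/(454133 - 62231) - 251040)/(D(2)*170 + Q(-1)) = (1/(454133 - 62231) - 251040)/(-10/2*170 - 16/(-1)²) = (1/391902 - 251040)/(-10*½*170 - 16*1) = (1/391902 - 251040)/(-5*170 - 16) = -98383078079/(391902*(-850 - 16)) = -98383078079/391902/(-866) = -98383078079/391902*(-1/866) = 98383078079/339387132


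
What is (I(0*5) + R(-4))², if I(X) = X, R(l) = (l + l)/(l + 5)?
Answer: 64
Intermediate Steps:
R(l) = 2*l/(5 + l) (R(l) = (2*l)/(5 + l) = 2*l/(5 + l))
(I(0*5) + R(-4))² = (0*5 + 2*(-4)/(5 - 4))² = (0 + 2*(-4)/1)² = (0 + 2*(-4)*1)² = (0 - 8)² = (-8)² = 64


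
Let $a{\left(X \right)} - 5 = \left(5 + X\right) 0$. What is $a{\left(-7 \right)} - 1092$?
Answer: $-1087$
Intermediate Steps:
$a{\left(X \right)} = 5$ ($a{\left(X \right)} = 5 + \left(5 + X\right) 0 = 5 + 0 = 5$)
$a{\left(-7 \right)} - 1092 = 5 - 1092 = -1087$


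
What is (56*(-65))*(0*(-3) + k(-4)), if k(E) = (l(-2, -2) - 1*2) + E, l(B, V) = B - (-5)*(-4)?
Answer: 101920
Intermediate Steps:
l(B, V) = -20 + B (l(B, V) = B - 1*20 = B - 20 = -20 + B)
k(E) = -24 + E (k(E) = ((-20 - 2) - 1*2) + E = (-22 - 2) + E = -24 + E)
(56*(-65))*(0*(-3) + k(-4)) = (56*(-65))*(0*(-3) + (-24 - 4)) = -3640*(0 - 28) = -3640*(-28) = 101920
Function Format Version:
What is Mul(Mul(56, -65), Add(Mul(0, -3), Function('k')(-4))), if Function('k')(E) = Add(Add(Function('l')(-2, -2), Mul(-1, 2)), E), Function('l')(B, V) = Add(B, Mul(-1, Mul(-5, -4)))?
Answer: 101920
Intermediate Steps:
Function('l')(B, V) = Add(-20, B) (Function('l')(B, V) = Add(B, Mul(-1, 20)) = Add(B, -20) = Add(-20, B))
Function('k')(E) = Add(-24, E) (Function('k')(E) = Add(Add(Add(-20, -2), Mul(-1, 2)), E) = Add(Add(-22, -2), E) = Add(-24, E))
Mul(Mul(56, -65), Add(Mul(0, -3), Function('k')(-4))) = Mul(Mul(56, -65), Add(Mul(0, -3), Add(-24, -4))) = Mul(-3640, Add(0, -28)) = Mul(-3640, -28) = 101920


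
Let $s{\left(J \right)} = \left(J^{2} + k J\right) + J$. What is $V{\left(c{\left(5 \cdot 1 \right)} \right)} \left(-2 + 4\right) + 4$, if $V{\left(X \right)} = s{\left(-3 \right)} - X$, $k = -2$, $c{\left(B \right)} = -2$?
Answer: $32$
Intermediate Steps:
$s{\left(J \right)} = J^{2} - J$ ($s{\left(J \right)} = \left(J^{2} - 2 J\right) + J = J^{2} - J$)
$V{\left(X \right)} = 12 - X$ ($V{\left(X \right)} = - 3 \left(-1 - 3\right) - X = \left(-3\right) \left(-4\right) - X = 12 - X$)
$V{\left(c{\left(5 \cdot 1 \right)} \right)} \left(-2 + 4\right) + 4 = \left(12 - -2\right) \left(-2 + 4\right) + 4 = \left(12 + 2\right) 2 + 4 = 14 \cdot 2 + 4 = 28 + 4 = 32$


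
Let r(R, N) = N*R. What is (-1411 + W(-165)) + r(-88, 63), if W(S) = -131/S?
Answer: -1147444/165 ≈ -6954.2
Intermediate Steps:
(-1411 + W(-165)) + r(-88, 63) = (-1411 - 131/(-165)) + 63*(-88) = (-1411 - 131*(-1/165)) - 5544 = (-1411 + 131/165) - 5544 = -232684/165 - 5544 = -1147444/165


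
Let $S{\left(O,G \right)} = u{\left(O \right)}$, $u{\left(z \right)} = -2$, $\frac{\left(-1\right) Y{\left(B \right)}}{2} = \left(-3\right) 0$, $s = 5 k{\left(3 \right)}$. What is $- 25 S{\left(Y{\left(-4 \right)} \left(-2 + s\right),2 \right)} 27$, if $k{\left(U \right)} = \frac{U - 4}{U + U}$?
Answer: $1350$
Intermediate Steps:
$k{\left(U \right)} = \frac{-4 + U}{2 U}$
$s = - \frac{5}{6}$ ($s = 5 \frac{-4 + 3}{2 \cdot 3} = 5 \cdot \frac{1}{2} \cdot \frac{1}{3} \left(-1\right) = 5 \left(- \frac{1}{6}\right) = - \frac{5}{6} \approx -0.83333$)
$Y{\left(B \right)} = 0$ ($Y{\left(B \right)} = - 2 \left(\left(-3\right) 0\right) = \left(-2\right) 0 = 0$)
$S{\left(O,G \right)} = -2$
$- 25 S{\left(Y{\left(-4 \right)} \left(-2 + s\right),2 \right)} 27 = \left(-25\right) \left(-2\right) 27 = 50 \cdot 27 = 1350$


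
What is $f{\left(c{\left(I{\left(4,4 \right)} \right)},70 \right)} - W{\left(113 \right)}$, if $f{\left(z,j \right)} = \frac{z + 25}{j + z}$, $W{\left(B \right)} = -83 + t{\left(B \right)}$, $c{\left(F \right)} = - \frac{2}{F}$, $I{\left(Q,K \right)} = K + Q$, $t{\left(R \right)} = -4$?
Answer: $\frac{2708}{31} \approx 87.355$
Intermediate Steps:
$W{\left(B \right)} = -87$ ($W{\left(B \right)} = -83 - 4 = -87$)
$f{\left(z,j \right)} = \frac{25 + z}{j + z}$
$f{\left(c{\left(I{\left(4,4 \right)} \right)},70 \right)} - W{\left(113 \right)} = \frac{25 - \frac{2}{4 + 4}}{70 - \frac{2}{4 + 4}} - -87 = \frac{25 - \frac{2}{8}}{70 - \frac{2}{8}} + 87 = \frac{25 - \frac{1}{4}}{70 - \frac{1}{4}} + 87 = \frac{1}{\frac{279}{4}} \cdot \frac{99}{4} + 87 = \frac{4}{279} \cdot \frac{99}{4} + 87 = \frac{11}{31} + 87 = \frac{2708}{31}$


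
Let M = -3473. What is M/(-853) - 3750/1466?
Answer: 946334/625249 ≈ 1.5135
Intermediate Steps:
M/(-853) - 3750/1466 = -3473/(-853) - 3750/1466 = -3473*(-1/853) - 3750*1/1466 = 3473/853 - 1875/733 = 946334/625249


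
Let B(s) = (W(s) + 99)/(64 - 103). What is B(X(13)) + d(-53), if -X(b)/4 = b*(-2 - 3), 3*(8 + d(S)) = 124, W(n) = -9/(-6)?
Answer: 2399/78 ≈ 30.756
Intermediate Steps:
W(n) = 3/2 (W(n) = -9*(-1/6) = 3/2)
d(S) = 100/3 (d(S) = -8 + (1/3)*124 = -8 + 124/3 = 100/3)
X(b) = 20*b (X(b) = -4*b*(-2 - 3) = -4*b*(-5) = -(-20)*b = 20*b)
B(s) = -67/26 (B(s) = (3/2 + 99)/(64 - 103) = (201/2)/(-39) = (201/2)*(-1/39) = -67/26)
B(X(13)) + d(-53) = -67/26 + 100/3 = 2399/78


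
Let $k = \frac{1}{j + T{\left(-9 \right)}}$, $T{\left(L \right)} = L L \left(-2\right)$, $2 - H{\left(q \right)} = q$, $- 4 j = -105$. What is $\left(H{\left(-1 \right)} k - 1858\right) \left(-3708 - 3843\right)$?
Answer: $\frac{2539416402}{181} \approx 1.403 \cdot 10^{7}$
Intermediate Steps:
$j = \frac{105}{4}$ ($j = \left(- \frac{1}{4}\right) \left(-105\right) = \frac{105}{4} \approx 26.25$)
$H{\left(q \right)} = 2 - q$
$T{\left(L \right)} = - 2 L^{2}$ ($T{\left(L \right)} = L^{2} \left(-2\right) = - 2 L^{2}$)
$k = - \frac{4}{543}$ ($k = \frac{1}{\frac{105}{4} - 2 \left(-9\right)^{2}} = \frac{1}{\frac{105}{4} - 162} = \frac{1}{- \frac{543}{4}} = - \frac{4}{543} \approx -0.0073665$)
$\left(H{\left(-1 \right)} k - 1858\right) \left(-3708 - 3843\right) = \left(\left(2 - -1\right) \left(- \frac{4}{543}\right) - 1858\right) \left(-3708 - 3843\right) = \left(\left(2 + 1\right) \left(- \frac{4}{543}\right) - 1858\right) \left(-7551\right) = \left(3 \left(- \frac{4}{543}\right) - 1858\right) \left(-7551\right) = \left(- \frac{4}{181} - 1858\right) \left(-7551\right) = \left(- \frac{336302}{181}\right) \left(-7551\right) = \frac{2539416402}{181}$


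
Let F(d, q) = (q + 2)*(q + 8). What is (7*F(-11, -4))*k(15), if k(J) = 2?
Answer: -112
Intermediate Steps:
F(d, q) = (2 + q)*(8 + q)
(7*F(-11, -4))*k(15) = (7*(16 + (-4)² + 10*(-4)))*2 = (7*(16 + 16 - 40))*2 = (7*(-8))*2 = -56*2 = -112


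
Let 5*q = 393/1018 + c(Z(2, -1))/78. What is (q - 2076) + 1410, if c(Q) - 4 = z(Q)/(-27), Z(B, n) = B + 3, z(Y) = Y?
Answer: -1784570282/2679885 ≈ -665.91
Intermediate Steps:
Z(B, n) = 3 + B
c(Q) = 4 - Q/27 (c(Q) = 4 + Q/(-27) = 4 + Q*(-1/27) = 4 - Q/27)
q = 233128/2679885 (q = (393/1018 + (4 - (3 + 2)/27)/78)/5 = (393*(1/1018) + (4 - 1/27*5)*(1/78))/5 = (393/1018 + (4 - 5/27)*(1/78))/5 = (393/1018 + (103/27)*(1/78))/5 = (393/1018 + 103/2106)/5 = (⅕)*(233128/535977) = 233128/2679885 ≈ 0.086992)
(q - 2076) + 1410 = (233128/2679885 - 2076) + 1410 = -5563208132/2679885 + 1410 = -1784570282/2679885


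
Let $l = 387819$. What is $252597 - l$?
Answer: $-135222$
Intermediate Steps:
$252597 - l = 252597 - 387819 = -135222$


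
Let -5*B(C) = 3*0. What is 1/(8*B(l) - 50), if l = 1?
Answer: -1/50 ≈ -0.020000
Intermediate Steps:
B(C) = 0 (B(C) = -3*0/5 = -⅕*0 = 0)
1/(8*B(l) - 50) = 1/(8*0 - 50) = 1/(0 - 50) = 1/(-50) = -1/50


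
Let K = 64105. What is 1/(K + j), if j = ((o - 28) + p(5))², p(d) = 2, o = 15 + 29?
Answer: 1/64429 ≈ 1.5521e-5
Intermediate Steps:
o = 44
j = 324 (j = ((44 - 28) + 2)² = (16 + 2)² = 18² = 324)
1/(K + j) = 1/(64105 + 324) = 1/64429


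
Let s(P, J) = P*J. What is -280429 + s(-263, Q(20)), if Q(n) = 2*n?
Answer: -290949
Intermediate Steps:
s(P, J) = J*P
-280429 + s(-263, Q(20)) = -280429 + (2*20)*(-263) = -280429 + 40*(-263) = -280429 - 10520 = -290949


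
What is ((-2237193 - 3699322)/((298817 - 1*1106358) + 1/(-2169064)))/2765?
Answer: 2575336194392/968639285728625 ≈ 0.0026587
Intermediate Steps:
((-2237193 - 3699322)/((298817 - 1*1106358) + 1/(-2169064)))/2765 = -5936515/((298817 - 1106358) - 1/2169064)*(1/2765) = -5936515/(-807541 - 1/2169064)*(1/2765) = -5936515/(-1751608111625/2169064)*(1/2765) = -5936515*(-2169064/1751608111625)*(1/2765) = (2575336194392/350321622325)*(1/2765) = 2575336194392/968639285728625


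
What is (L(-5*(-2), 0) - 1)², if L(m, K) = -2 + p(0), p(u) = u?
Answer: 9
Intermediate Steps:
L(m, K) = -2 (L(m, K) = -2 + 0 = -2)
(L(-5*(-2), 0) - 1)² = (-2 - 1)² = (-3)² = 9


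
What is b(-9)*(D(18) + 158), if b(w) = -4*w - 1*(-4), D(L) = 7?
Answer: 6600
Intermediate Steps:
b(w) = 4 - 4*w (b(w) = -4*w + 4 = 4 - 4*w)
b(-9)*(D(18) + 158) = (4 - 4*(-9))*(7 + 158) = (4 + 36)*165 = 40*165 = 6600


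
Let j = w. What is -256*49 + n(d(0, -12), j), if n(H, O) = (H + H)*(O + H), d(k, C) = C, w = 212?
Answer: -17344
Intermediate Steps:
j = 212
n(H, O) = 2*H*(H + O) (n(H, O) = (2*H)*(H + O) = 2*H*(H + O))
-256*49 + n(d(0, -12), j) = -256*49 + 2*(-12)*(-12 + 212) = -12544 + 2*(-12)*200 = -12544 - 4800 = -17344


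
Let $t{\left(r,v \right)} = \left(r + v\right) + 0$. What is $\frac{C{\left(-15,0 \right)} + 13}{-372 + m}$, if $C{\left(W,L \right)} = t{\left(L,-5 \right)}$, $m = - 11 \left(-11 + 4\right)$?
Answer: $- \frac{8}{295} \approx -0.027119$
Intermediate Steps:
$m = 77$ ($m = \left(-11\right) \left(-7\right) = 77$)
$t{\left(r,v \right)} = r + v$
$C{\left(W,L \right)} = -5 + L$ ($C{\left(W,L \right)} = L - 5 = -5 + L$)
$\frac{C{\left(-15,0 \right)} + 13}{-372 + m} = \frac{\left(-5 + 0\right) + 13}{-372 + 77} = \frac{-5 + 13}{-295} = 8 \left(- \frac{1}{295}\right) = - \frac{8}{295}$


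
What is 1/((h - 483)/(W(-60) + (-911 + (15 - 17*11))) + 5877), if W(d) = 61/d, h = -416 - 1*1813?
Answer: 65041/382408677 ≈ 0.00017008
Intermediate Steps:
h = -2229 (h = -416 - 1813 = -2229)
1/((h - 483)/(W(-60) + (-911 + (15 - 17*11))) + 5877) = 1/((-2229 - 483)/(61/(-60) + (-911 + (15 - 17*11))) + 5877) = 1/(-2712/(61*(-1/60) + (-911 + (15 - 187))) + 5877) = 1/(-2712/(-61/60 + (-911 - 172)) + 5877) = 1/(-2712/(-61/60 - 1083) + 5877) = 1/(-2712/(-65041/60) + 5877) = 1/(-2712*(-60/65041) + 5877) = 1/(162720/65041 + 5877) = 1/(382408677/65041) = 65041/382408677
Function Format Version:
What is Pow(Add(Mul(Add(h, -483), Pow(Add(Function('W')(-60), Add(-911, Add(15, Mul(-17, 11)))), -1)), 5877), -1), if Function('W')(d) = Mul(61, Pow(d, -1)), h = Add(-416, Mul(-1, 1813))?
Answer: Rational(65041, 382408677) ≈ 0.00017008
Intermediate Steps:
h = -2229 (h = Add(-416, -1813) = -2229)
Pow(Add(Mul(Add(h, -483), Pow(Add(Function('W')(-60), Add(-911, Add(15, Mul(-17, 11)))), -1)), 5877), -1) = Pow(Add(Mul(Add(-2229, -483), Pow(Add(Mul(61, Pow(-60, -1)), Add(-911, Add(15, Mul(-17, 11)))), -1)), 5877), -1) = Pow(Add(Mul(-2712, Pow(Add(Mul(61, Rational(-1, 60)), Add(-911, Add(15, -187))), -1)), 5877), -1) = Pow(Add(Mul(-2712, Pow(Add(Rational(-61, 60), Add(-911, -172)), -1)), 5877), -1) = Pow(Add(Mul(-2712, Pow(Add(Rational(-61, 60), -1083), -1)), 5877), -1) = Pow(Add(Mul(-2712, Pow(Rational(-65041, 60), -1)), 5877), -1) = Pow(Add(Mul(-2712, Rational(-60, 65041)), 5877), -1) = Pow(Add(Rational(162720, 65041), 5877), -1) = Pow(Rational(382408677, 65041), -1) = Rational(65041, 382408677)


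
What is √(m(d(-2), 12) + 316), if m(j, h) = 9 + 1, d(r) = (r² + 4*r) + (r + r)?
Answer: √326 ≈ 18.055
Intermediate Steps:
d(r) = r² + 6*r (d(r) = (r² + 4*r) + 2*r = r² + 6*r)
m(j, h) = 10
√(m(d(-2), 12) + 316) = √(10 + 316) = √326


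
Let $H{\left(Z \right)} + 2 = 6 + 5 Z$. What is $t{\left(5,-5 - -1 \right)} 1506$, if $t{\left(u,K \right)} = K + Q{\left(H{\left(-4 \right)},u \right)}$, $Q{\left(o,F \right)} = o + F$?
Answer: $-22590$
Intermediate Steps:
$H{\left(Z \right)} = 4 + 5 Z$ ($H{\left(Z \right)} = -2 + \left(6 + 5 Z\right) = 4 + 5 Z$)
$Q{\left(o,F \right)} = F + o$
$t{\left(u,K \right)} = -16 + K + u$ ($t{\left(u,K \right)} = K + \left(u + \left(4 + 5 \left(-4\right)\right)\right) = K + \left(u + \left(4 - 20\right)\right) = K + \left(u - 16\right) = K + \left(-16 + u\right) = -16 + K + u$)
$t{\left(5,-5 - -1 \right)} 1506 = \left(-16 - 4 + 5\right) 1506 = \left(-15\right) 1506 = -22590$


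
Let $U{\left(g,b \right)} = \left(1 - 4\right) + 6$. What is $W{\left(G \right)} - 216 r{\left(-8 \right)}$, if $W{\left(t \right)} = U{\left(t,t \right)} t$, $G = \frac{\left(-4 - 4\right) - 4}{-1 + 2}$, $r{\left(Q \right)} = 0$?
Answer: $-36$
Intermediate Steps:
$U{\left(g,b \right)} = 3$ ($U{\left(g,b \right)} = -3 + 6 = 3$)
$G = -12$ ($G = \frac{-8 - 4}{1} = \left(-12\right) 1 = -12$)
$W{\left(t \right)} = 3 t$
$W{\left(G \right)} - 216 r{\left(-8 \right)} = 3 \left(-12\right) - 0 = -36 + 0 = -36$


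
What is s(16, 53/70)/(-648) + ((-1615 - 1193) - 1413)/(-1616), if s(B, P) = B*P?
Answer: 11880887/4581360 ≈ 2.5933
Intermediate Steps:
s(16, 53/70)/(-648) + ((-1615 - 1193) - 1413)/(-1616) = (16*(53/70))/(-648) + ((-1615 - 1193) - 1413)/(-1616) = (16*(53*(1/70)))*(-1/648) + (-2808 - 1413)*(-1/1616) = (16*(53/70))*(-1/648) - 4221*(-1/1616) = (424/35)*(-1/648) + 4221/1616 = -53/2835 + 4221/1616 = 11880887/4581360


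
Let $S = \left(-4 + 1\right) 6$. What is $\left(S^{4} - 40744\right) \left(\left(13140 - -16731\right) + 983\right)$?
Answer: $1981814128$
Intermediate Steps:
$S = -18$ ($S = \left(-3\right) 6 = -18$)
$\left(S^{4} - 40744\right) \left(\left(13140 - -16731\right) + 983\right) = \left(\left(-18\right)^{4} - 40744\right) \left(\left(13140 - -16731\right) + 983\right) = \left(104976 - 40744\right) \left(\left(13140 + 16731\right) + 983\right) = 64232 \left(29871 + 983\right) = 64232 \cdot 30854 = 1981814128$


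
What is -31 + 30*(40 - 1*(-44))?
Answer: 2489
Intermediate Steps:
-31 + 30*(40 - 1*(-44)) = -31 + 30*(40 + 44) = -31 + 30*84 = -31 + 2520 = 2489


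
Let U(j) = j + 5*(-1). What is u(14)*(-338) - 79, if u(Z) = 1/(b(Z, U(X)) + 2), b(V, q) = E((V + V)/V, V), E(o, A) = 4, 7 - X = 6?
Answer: -406/3 ≈ -135.33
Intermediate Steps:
X = 1 (X = 7 - 1*6 = 7 - 6 = 1)
U(j) = -5 + j (U(j) = j - 5 = -5 + j)
b(V, q) = 4
u(Z) = 1/6 (u(Z) = 1/(4 + 2) = 1/6)
u(14)*(-338) - 79 = (1/6)*(-338) - 79 = -169/3 - 79 = -406/3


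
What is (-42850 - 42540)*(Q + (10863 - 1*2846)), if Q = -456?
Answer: -645633790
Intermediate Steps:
(-42850 - 42540)*(Q + (10863 - 1*2846)) = (-42850 - 42540)*(-456 + (10863 - 1*2846)) = -85390*(-456 + (10863 - 2846)) = -85390*(-456 + 8017) = -85390*7561 = -645633790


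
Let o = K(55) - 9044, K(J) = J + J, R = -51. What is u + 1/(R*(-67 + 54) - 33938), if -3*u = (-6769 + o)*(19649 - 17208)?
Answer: 1275464790322/99825 ≈ 1.2777e+7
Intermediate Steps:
K(J) = 2*J
o = -8934 (o = 2*55 - 9044 = 110 - 9044 = -8934)
u = 38331023/3 (u = -(-6769 - 8934)*(19649 - 17208)/3 = -(-15703)*2441/3 = -⅓*(-38331023) = 38331023/3 ≈ 1.2777e+7)
u + 1/(R*(-67 + 54) - 33938) = 38331023/3 + 1/(-51*(-67 + 54) - 33938) = 38331023/3 + 1/(-51*(-13) - 33938) = 38331023/3 + 1/(663 - 33938) = 38331023/3 + 1/(-33275) = 38331023/3 - 1/33275 = 1275464790322/99825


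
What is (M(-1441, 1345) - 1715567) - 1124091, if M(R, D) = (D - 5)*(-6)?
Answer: -2847698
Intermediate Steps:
M(R, D) = 30 - 6*D (M(R, D) = (-5 + D)*(-6) = 30 - 6*D)
(M(-1441, 1345) - 1715567) - 1124091 = ((30 - 6*1345) - 1715567) - 1124091 = ((30 - 8070) - 1715567) - 1124091 = (-8040 - 1715567) - 1124091 = -1723607 - 1124091 = -2847698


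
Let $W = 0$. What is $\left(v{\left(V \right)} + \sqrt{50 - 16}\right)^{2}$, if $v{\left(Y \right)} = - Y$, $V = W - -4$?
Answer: $\left(4 - \sqrt{34}\right)^{2} \approx 3.3524$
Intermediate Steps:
$V = 4$ ($V = 0 - -4 = 0 + 4 = 4$)
$\left(v{\left(V \right)} + \sqrt{50 - 16}\right)^{2} = \left(\left(-1\right) 4 + \sqrt{50 - 16}\right)^{2} = \left(-4 + \sqrt{34}\right)^{2}$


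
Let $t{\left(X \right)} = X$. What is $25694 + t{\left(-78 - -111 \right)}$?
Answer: $25727$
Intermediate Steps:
$25694 + t{\left(-78 - -111 \right)} = 25694 - -33 = 25694 + \left(-78 + 111\right) = 25694 + 33 = 25727$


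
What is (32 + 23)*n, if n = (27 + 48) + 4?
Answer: 4345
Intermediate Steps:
n = 79 (n = 75 + 4 = 79)
(32 + 23)*n = (32 + 23)*79 = 55*79 = 4345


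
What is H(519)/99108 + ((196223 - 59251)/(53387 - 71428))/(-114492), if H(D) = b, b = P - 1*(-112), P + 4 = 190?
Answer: 26212873843/8529689435274 ≈ 0.0030731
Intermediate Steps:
P = 186 (P = -4 + 190 = 186)
b = 298 (b = 186 - 1*(-112) = 186 + 112 = 298)
H(D) = 298
H(519)/99108 + ((196223 - 59251)/(53387 - 71428))/(-114492) = 298/99108 + ((196223 - 59251)/(53387 - 71428))/(-114492) = 298*(1/99108) + (136972/(-18041))*(-1/114492) = 149/49554 + (136972*(-1/18041))*(-1/114492) = 149/49554 - 136972/18041*(-1/114492) = 149/49554 + 34243/516387543 = 26212873843/8529689435274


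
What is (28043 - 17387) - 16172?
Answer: -5516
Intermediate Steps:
(28043 - 17387) - 16172 = 10656 - 16172 = -5516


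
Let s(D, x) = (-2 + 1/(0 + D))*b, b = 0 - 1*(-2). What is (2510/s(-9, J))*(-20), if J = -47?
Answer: 225900/19 ≈ 11889.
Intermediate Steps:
b = 2 (b = 0 + 2 = 2)
s(D, x) = -4 + 2/D (s(D, x) = (-2 + 1/(0 + D))*2 = (-2 + 1/D)*2 = -4 + 2/D)
(2510/s(-9, J))*(-20) = (2510/(-4 + 2/(-9)))*(-20) = (2510/(-4 + 2*(-1/9)))*(-20) = (2510/(-4 - 2/9))*(-20) = (2510/(-38/9))*(-20) = (2510*(-9/38))*(-20) = -11295/19*(-20) = 225900/19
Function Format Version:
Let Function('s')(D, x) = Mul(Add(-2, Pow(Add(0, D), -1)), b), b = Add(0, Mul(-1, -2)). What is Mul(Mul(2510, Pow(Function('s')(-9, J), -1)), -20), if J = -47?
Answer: Rational(225900, 19) ≈ 11889.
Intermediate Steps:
b = 2 (b = Add(0, 2) = 2)
Function('s')(D, x) = Add(-4, Mul(2, Pow(D, -1))) (Function('s')(D, x) = Mul(Add(-2, Pow(Add(0, D), -1)), 2) = Mul(Add(-2, Pow(D, -1)), 2) = Add(-4, Mul(2, Pow(D, -1))))
Mul(Mul(2510, Pow(Function('s')(-9, J), -1)), -20) = Mul(Mul(2510, Pow(Add(-4, Mul(2, Pow(-9, -1))), -1)), -20) = Mul(Mul(2510, Pow(Add(-4, Mul(2, Rational(-1, 9))), -1)), -20) = Mul(Mul(2510, Pow(Add(-4, Rational(-2, 9)), -1)), -20) = Mul(Mul(2510, Pow(Rational(-38, 9), -1)), -20) = Mul(Mul(2510, Rational(-9, 38)), -20) = Mul(Rational(-11295, 19), -20) = Rational(225900, 19)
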